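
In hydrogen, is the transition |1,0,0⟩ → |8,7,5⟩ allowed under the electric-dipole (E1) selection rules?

l: 0 → 7 (Δl = +7). Δl = ±1 violated.
m_l: 0 → 5 (Δm_l = +5). |Δm_l| ≤ 1 violated.
The transition is electric-dipole forbidden.

forbidden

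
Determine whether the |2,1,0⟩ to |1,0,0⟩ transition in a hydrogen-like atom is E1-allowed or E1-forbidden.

Δl = 0 − 1 = -1; the E1 rule Δl = ±1 is ok.
Δm_l = 0 − (0) = +0. E1 requires Δm_l = 0, ±1: ok.
All E1 selection rules are satisfied.

allowed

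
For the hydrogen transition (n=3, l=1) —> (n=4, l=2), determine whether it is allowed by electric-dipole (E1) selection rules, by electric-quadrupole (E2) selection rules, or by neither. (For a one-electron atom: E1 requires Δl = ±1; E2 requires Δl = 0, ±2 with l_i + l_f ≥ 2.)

E1

Δl = 2 − 1 = +1; l_i + l_f = 3.
E1 (Δl = ±1): satisfied.
E2 (Δl = 0,±2, l_i+l_f ≥ 2): not satisfied.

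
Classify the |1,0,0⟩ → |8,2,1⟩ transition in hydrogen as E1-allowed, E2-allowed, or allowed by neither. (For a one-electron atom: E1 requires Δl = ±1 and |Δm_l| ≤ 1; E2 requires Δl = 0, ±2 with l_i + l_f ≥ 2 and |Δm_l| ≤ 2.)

E2

Δl = 2 − 0 = +2; l_i + l_f = 2.
Δm_l = +1.
E1 (Δl = ±1, |Δm_l| ≤ 1): not satisfied.
E2 (Δl = 0,±2, l_i+l_f ≥ 2, |Δm_l| ≤ 2): satisfied.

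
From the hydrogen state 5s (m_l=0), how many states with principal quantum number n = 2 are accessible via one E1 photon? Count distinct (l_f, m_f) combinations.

3

E1 requires Δl = ±1, so l_f ∈ {-1, 1}; with 0 ≤ l_f ≤ n_f−1 = 1, the allowed l_f values are {1}.
For l_f = 1: m_f ∈ {m_i−1, m_i, m_i+1} ∩ [−1, 1] = {-1, 0, 1} → 3 states.
Total: 3.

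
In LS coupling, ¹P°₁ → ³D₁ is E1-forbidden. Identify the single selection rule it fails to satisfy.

Reading off the term symbols: S 0→1, L 1→2, J 1→1, parity odd→even.
Parity must change: odd → even — ok.
ΔJ = 0, ±1 (not J=0↔0): J: 1 → 1, ΔJ = +0 — ok.
ΔL = 0, ±1 (not L=0↔0): L: 1 → 2, ΔL = +1 — ok.
ΔS = 0: S: 0 → 1 — fails.

the ΔS = 0 rule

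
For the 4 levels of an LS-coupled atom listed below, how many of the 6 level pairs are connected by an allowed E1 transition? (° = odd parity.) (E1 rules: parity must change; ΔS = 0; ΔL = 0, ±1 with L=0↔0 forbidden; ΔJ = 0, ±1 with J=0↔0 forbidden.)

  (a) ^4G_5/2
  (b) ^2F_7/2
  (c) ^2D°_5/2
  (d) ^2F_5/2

2

(a)–(b): forbidden (parity, ΔS).
(a)–(c): forbidden (ΔS, ΔL).
(a)–(d): forbidden (parity, ΔS).
(b)–(c): allowed.
(b)–(d): forbidden (parity).
(c)–(d): allowed.
Allowed pairs: 2 of 6.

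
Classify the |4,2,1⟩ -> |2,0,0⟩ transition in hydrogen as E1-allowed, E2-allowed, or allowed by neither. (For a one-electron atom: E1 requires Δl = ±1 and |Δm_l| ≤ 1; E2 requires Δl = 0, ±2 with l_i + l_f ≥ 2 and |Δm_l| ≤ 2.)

E2

Δl = 0 − 2 = -2; l_i + l_f = 2.
Δm_l = -1.
E1 (Δl = ±1, |Δm_l| ≤ 1): not satisfied.
E2 (Δl = 0,±2, l_i+l_f ≥ 2, |Δm_l| ≤ 2): satisfied.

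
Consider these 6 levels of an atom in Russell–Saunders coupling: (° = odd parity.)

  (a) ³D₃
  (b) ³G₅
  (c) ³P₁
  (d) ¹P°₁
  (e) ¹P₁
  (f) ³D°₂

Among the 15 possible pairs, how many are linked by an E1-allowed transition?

(a)–(b): forbidden (parity, ΔL, ΔJ).
(a)–(c): forbidden (parity, ΔJ).
(a)–(d): forbidden (ΔS, ΔJ).
(a)–(e): forbidden (parity, ΔS, ΔJ).
(a)–(f): allowed.
(b)–(c): forbidden (parity, ΔL, ΔJ).
(b)–(d): forbidden (ΔS, ΔL, ΔJ).
(b)–(e): forbidden (parity, ΔS, ΔL, ΔJ).
(b)–(f): forbidden (ΔL, ΔJ).
(c)–(d): forbidden (ΔS).
(c)–(e): forbidden (parity, ΔS).
(c)–(f): allowed.
(d)–(e): allowed.
(d)–(f): forbidden (parity, ΔS).
(e)–(f): forbidden (ΔS).
Allowed pairs: 3 of 15.

3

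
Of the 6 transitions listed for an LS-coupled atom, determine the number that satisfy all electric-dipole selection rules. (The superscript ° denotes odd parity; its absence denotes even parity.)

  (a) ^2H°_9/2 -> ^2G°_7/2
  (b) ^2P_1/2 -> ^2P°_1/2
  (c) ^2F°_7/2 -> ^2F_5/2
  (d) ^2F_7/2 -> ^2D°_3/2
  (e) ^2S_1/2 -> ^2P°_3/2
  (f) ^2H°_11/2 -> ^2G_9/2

(a) forbidden (parity fails)
(b) allowed
(c) allowed
(d) forbidden (ΔJ fails)
(e) allowed
(f) allowed
Total allowed: 4 of 6.

4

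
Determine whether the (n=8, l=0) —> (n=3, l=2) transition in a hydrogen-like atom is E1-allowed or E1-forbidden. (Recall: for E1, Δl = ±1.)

Δl = 2 − 0 = +2; the E1 rule Δl = ±1 is ✗.
The transition is electric-dipole forbidden.

forbidden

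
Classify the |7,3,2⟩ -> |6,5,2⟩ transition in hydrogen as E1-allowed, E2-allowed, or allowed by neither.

E2

Δl = 5 − 3 = +2; l_i + l_f = 8.
Δm_l = +0.
E1 (Δl = ±1, |Δm_l| ≤ 1): not satisfied.
E2 (Δl = 0,±2, l_i+l_f ≥ 2, |Δm_l| ≤ 2): satisfied.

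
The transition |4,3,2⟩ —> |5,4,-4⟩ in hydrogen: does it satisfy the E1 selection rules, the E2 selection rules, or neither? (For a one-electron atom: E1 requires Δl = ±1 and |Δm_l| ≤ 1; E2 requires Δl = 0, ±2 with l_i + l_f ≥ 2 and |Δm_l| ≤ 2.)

Δl = 4 − 3 = +1; l_i + l_f = 7.
Δm_l = -6.
E1 (Δl = ±1, |Δm_l| ≤ 1): not satisfied.
E2 (Δl = 0,±2, l_i+l_f ≥ 2, |Δm_l| ≤ 2): not satisfied.

neither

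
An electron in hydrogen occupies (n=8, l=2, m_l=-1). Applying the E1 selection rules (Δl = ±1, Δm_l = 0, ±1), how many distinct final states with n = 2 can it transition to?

2

E1 requires Δl = ±1, so l_f ∈ {1, 3}; with 0 ≤ l_f ≤ n_f−1 = 1, the allowed l_f values are {1}.
For l_f = 1: m_f ∈ {m_i−1, m_i, m_i+1} ∩ [−1, 1] = {-1, 0} → 2 states.
Total: 2.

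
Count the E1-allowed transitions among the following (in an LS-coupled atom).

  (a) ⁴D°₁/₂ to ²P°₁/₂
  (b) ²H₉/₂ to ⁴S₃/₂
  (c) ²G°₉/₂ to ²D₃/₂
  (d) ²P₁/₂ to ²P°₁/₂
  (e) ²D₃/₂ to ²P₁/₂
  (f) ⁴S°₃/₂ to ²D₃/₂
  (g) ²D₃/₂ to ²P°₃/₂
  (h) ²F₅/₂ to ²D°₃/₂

3

(a) forbidden (parity, ΔS fail)
(b) forbidden (parity, ΔS, ΔL, ΔJ fail)
(c) forbidden (ΔL, ΔJ fail)
(d) allowed
(e) forbidden (parity fails)
(f) forbidden (ΔS, ΔL fail)
(g) allowed
(h) allowed
Total allowed: 3 of 8.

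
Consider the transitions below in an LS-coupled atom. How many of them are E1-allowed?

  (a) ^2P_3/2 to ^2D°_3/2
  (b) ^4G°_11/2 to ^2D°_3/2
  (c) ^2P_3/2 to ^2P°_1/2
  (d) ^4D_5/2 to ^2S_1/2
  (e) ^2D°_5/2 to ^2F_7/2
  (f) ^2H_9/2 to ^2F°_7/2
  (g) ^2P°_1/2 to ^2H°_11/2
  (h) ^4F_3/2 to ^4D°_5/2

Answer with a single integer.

4

(a) allowed
(b) forbidden (parity, ΔS, ΔL, ΔJ fail)
(c) allowed
(d) forbidden (parity, ΔS, ΔL, ΔJ fail)
(e) allowed
(f) forbidden (ΔL fails)
(g) forbidden (parity, ΔL, ΔJ fail)
(h) allowed
Total allowed: 4 of 8.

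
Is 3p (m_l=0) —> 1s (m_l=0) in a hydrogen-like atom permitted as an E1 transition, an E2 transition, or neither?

Δl = 0 − 1 = -1; l_i + l_f = 1.
Δm_l = +0.
E1 (Δl = ±1, |Δm_l| ≤ 1): satisfied.
E2 (Δl = 0,±2, l_i+l_f ≥ 2, |Δm_l| ≤ 2): not satisfied.

E1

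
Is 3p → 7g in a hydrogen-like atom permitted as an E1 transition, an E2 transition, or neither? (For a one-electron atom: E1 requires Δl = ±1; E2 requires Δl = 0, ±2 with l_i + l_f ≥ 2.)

Δl = 4 − 1 = +3; l_i + l_f = 5.
E1 (Δl = ±1): not satisfied.
E2 (Δl = 0,±2, l_i+l_f ≥ 2): not satisfied.

neither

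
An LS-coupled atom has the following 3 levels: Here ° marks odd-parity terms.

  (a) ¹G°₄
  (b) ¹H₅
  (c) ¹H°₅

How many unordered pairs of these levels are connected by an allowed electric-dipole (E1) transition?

2

(a)–(b): allowed.
(a)–(c): forbidden (parity).
(b)–(c): allowed.
Allowed pairs: 2 of 3.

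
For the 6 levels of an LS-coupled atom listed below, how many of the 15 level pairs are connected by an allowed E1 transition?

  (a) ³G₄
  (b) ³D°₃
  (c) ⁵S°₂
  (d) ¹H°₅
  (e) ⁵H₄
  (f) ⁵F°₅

0

(a)–(b): forbidden (ΔL).
(a)–(c): forbidden (ΔS, ΔL, ΔJ).
(a)–(d): forbidden (ΔS).
(a)–(e): forbidden (parity, ΔS).
(a)–(f): forbidden (ΔS).
(b)–(c): forbidden (parity, ΔS, ΔL).
(b)–(d): forbidden (parity, ΔS, ΔL, ΔJ).
(b)–(e): forbidden (ΔS, ΔL).
(b)–(f): forbidden (parity, ΔS, ΔJ).
(c)–(d): forbidden (parity, ΔS, ΔL, ΔJ).
(c)–(e): forbidden (ΔL, ΔJ).
(c)–(f): forbidden (parity, ΔL, ΔJ).
(d)–(e): forbidden (ΔS).
(d)–(f): forbidden (parity, ΔS, ΔL).
(e)–(f): forbidden (ΔL).
Allowed pairs: 0 of 15.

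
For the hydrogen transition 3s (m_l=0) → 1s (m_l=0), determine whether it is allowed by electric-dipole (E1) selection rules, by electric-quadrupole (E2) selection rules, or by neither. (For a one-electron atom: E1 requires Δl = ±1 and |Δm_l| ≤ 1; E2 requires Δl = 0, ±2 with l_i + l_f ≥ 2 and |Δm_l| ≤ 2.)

neither

Δl = 0 − 0 = +0; l_i + l_f = 0.
Δm_l = +0.
E1 (Δl = ±1, |Δm_l| ≤ 1): not satisfied.
E2 (Δl = 0,±2, l_i+l_f ≥ 2, |Δm_l| ≤ 2): not satisfied.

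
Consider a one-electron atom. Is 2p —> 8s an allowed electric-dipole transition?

Δl = 0 − 1 = -1; the E1 rule Δl = ±1 is ✓.
All E1 selection rules are satisfied.

allowed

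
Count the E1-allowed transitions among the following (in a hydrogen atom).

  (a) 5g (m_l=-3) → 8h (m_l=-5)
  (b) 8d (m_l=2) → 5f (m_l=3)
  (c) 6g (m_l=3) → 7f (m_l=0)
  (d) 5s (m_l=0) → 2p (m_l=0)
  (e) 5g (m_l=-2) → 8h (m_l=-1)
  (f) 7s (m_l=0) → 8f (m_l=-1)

(a) forbidden — Δm_l = -2 (E1 requires Δm_l = 0, ±1)
(b) allowed
(c) forbidden — Δm_l = -3 (E1 requires Δm_l = 0, ±1)
(d) allowed
(e) allowed
(f) forbidden — Δl = +3 (E1 requires Δl = ±1)
Total allowed: 3 of 6.

3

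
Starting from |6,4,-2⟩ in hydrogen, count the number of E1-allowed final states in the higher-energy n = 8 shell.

6

E1 requires Δl = ±1, so l_f ∈ {3, 5}; with 0 ≤ l_f ≤ n_f−1 = 7, the allowed l_f values are {3, 5}.
For l_f = 3: m_f ∈ {m_i−1, m_i, m_i+1} ∩ [−3, 3] = {-3, -2, -1} → 3 states.
For l_f = 5: m_f ∈ {m_i−1, m_i, m_i+1} ∩ [−5, 5] = {-3, -2, -1} → 3 states.
Total: 6.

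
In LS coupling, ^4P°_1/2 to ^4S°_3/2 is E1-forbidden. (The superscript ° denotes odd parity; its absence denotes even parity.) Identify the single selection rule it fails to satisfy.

parity

Initial level: S=3/2, L=1, J=1/2, parity odd. Final level: S=3/2, L=0, J=3/2, parity odd.
Parity must change: odd → odd — fails.
ΔS = 0: S: 3/2 → 3/2 — passes.
ΔL = 0, ±1 (not L=0↔0): L: 1 → 0, ΔL = -1 — passes.
ΔJ = 0, ±1 (not J=0↔0): J: 1/2 → 3/2, ΔJ = +1 — passes.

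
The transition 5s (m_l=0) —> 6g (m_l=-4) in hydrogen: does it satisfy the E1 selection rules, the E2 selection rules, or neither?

neither

Δl = 4 − 0 = +4; l_i + l_f = 4.
Δm_l = -4.
E1 (Δl = ±1, |Δm_l| ≤ 1): not satisfied.
E2 (Δl = 0,±2, l_i+l_f ≥ 2, |Δm_l| ≤ 2): not satisfied.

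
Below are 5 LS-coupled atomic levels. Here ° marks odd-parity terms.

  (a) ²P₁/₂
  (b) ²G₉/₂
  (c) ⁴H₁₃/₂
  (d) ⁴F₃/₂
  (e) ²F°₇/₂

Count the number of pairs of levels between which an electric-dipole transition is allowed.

(a)–(b): forbidden (parity, ΔL, ΔJ).
(a)–(c): forbidden (parity, ΔS, ΔL, ΔJ).
(a)–(d): forbidden (parity, ΔS, ΔL).
(a)–(e): forbidden (ΔL, ΔJ).
(b)–(c): forbidden (parity, ΔS, ΔJ).
(b)–(d): forbidden (parity, ΔS, ΔJ).
(b)–(e): allowed.
(c)–(d): forbidden (parity, ΔL, ΔJ).
(c)–(e): forbidden (ΔS, ΔL, ΔJ).
(d)–(e): forbidden (ΔS, ΔJ).
Allowed pairs: 1 of 10.

1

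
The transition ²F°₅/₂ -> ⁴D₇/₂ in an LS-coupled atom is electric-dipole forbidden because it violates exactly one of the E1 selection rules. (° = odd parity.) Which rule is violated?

Parity must change: odd → even — passes.
ΔS = 0: S: 1/2 → 3/2 — fails.
ΔJ = 0, ±1 (not J=0↔0): J: 5/2 → 7/2, ΔJ = +1 — passes.
ΔL = 0, ±1 (not L=0↔0): L: 3 → 2, ΔL = -1 — passes.

the ΔS = 0 rule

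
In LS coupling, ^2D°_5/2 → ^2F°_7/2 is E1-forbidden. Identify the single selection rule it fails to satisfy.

Parity must change: odd → odd — fails.
ΔS = 0: S: 1/2 → 1/2 — ok.
ΔL = 0, ±1 (not L=0↔0): L: 2 → 3, ΔL = +1 — ok.
ΔJ = 0, ±1 (not J=0↔0): J: 5/2 → 7/2, ΔJ = +1 — ok.

parity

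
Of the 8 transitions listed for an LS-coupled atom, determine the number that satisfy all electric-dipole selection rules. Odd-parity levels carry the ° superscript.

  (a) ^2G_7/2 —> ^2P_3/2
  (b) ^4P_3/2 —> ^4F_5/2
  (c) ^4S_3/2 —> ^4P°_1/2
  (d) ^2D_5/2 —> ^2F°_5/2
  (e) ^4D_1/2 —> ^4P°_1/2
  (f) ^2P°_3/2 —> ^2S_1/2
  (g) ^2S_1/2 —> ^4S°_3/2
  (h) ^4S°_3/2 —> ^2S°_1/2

4

(a) forbidden (parity, ΔL, ΔJ fail)
(b) forbidden (parity, ΔL fail)
(c) allowed
(d) allowed
(e) allowed
(f) allowed
(g) forbidden (ΔS, ΔL fail)
(h) forbidden (parity, ΔS, ΔL fail)
Total allowed: 4 of 8.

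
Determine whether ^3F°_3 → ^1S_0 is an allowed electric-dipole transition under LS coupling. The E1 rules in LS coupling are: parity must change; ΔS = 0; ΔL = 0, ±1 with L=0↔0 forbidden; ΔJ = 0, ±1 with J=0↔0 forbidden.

forbidden

Reading off the term symbols: S 1→0, L 3→0, J 3→0, parity odd→even.
Parity must change: odd → even — passes.
ΔS = 0: S: 1 → 0 — fails.
ΔL = 0, ±1 (not L=0↔0): L: 3 → 0, ΔL = -3 — fails.
ΔJ = 0, ±1 (not J=0↔0): J: 3 → 0, ΔJ = -3 — fails.
Rule(s) violated: ΔS, ΔL, ΔJ.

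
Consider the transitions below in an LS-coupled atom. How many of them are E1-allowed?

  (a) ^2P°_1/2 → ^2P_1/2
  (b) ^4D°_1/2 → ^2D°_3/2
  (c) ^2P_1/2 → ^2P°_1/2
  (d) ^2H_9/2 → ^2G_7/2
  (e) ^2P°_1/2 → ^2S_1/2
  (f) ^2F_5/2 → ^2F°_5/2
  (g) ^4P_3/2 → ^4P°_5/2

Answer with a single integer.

(a) allowed
(b) forbidden (parity, ΔS fail)
(c) allowed
(d) forbidden (parity fails)
(e) allowed
(f) allowed
(g) allowed
Total allowed: 5 of 7.

5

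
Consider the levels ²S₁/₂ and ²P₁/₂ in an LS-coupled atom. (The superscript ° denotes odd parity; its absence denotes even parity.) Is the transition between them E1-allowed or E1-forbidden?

Initial level: S=1/2, L=0, J=1/2, parity even. Final level: S=1/2, L=1, J=1/2, parity even.
ΔS = 0: S: 1/2 → 1/2 — ✓.
ΔJ = 0, ±1 (not J=0↔0): J: 1/2 → 1/2, ΔJ = +0 — ✓.
Parity must change: even → even — ✗.
ΔL = 0, ±1 (not L=0↔0): L: 0 → 1, ΔL = +1 — ✓.
Rule(s) violated: parity.

forbidden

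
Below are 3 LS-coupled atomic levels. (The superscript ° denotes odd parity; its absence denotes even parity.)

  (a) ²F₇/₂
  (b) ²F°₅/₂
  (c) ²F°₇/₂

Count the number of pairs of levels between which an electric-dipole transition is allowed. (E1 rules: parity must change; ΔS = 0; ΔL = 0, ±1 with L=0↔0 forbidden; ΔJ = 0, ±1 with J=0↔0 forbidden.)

2

(a)–(b): allowed.
(a)–(c): allowed.
(b)–(c): forbidden (parity).
Allowed pairs: 2 of 3.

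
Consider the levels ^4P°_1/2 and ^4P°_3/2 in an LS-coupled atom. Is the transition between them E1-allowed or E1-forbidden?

forbidden

Reading off the term symbols: S 3/2→3/2, L 1→1, J 1/2→3/2, parity odd→odd.
ΔS = 0: S: 3/2 → 3/2 — passes.
ΔL = 0, ±1 (not L=0↔0): L: 1 → 1, ΔL = +0 — passes.
Parity must change: odd → odd — fails.
ΔJ = 0, ±1 (not J=0↔0): J: 1/2 → 3/2, ΔJ = +1 — passes.
Rule(s) violated: parity.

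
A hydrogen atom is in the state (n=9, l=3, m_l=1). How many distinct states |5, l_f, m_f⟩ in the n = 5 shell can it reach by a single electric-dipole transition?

E1 requires Δl = ±1, so l_f ∈ {2, 4}; with 0 ≤ l_f ≤ n_f−1 = 4, the allowed l_f values are {2, 4}.
For l_f = 2: m_f ∈ {m_i−1, m_i, m_i+1} ∩ [−2, 2] = {0, 1, 2} → 3 states.
For l_f = 4: m_f ∈ {m_i−1, m_i, m_i+1} ∩ [−4, 4] = {0, 1, 2} → 3 states.
Total: 6.

6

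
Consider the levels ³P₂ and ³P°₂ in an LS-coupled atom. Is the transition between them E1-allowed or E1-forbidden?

allowed

Initial level: S=1, L=1, J=2, parity even. Final level: S=1, L=1, J=2, parity odd.
ΔJ = 0, ±1 (not J=0↔0): J: 2 → 2, ΔJ = +0 — passes.
ΔL = 0, ±1 (not L=0↔0): L: 1 → 1, ΔL = +0 — passes.
Parity must change: even → odd — passes.
ΔS = 0: S: 1 → 1 — passes.
All four E1 rules are satisfied.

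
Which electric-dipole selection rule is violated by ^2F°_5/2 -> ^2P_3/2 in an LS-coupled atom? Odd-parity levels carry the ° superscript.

Initial level: S=1/2, L=3, J=5/2, parity odd. Final level: S=1/2, L=1, J=3/2, parity even.
Parity must change: odd → even — satisfied.
ΔS = 0: S: 1/2 → 1/2 — satisfied.
ΔL = 0, ±1 (not L=0↔0): L: 3 → 1, ΔL = -2 — violated.
ΔJ = 0, ±1 (not J=0↔0): J: 5/2 → 3/2, ΔJ = -1 — satisfied.

the ΔL = 0, ±1 rule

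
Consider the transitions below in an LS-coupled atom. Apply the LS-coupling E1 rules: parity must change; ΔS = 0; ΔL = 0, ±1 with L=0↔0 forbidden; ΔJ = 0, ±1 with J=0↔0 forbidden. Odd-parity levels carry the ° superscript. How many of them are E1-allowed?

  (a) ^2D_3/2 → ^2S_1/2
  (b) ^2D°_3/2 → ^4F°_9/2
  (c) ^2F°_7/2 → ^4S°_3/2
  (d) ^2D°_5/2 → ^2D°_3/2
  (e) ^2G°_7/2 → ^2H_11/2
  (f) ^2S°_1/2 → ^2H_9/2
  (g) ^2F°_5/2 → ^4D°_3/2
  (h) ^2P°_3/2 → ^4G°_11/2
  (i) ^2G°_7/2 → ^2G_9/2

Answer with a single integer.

(a) forbidden (parity, ΔL fail)
(b) forbidden (parity, ΔS, ΔJ fail)
(c) forbidden (parity, ΔS, ΔL, ΔJ fail)
(d) forbidden (parity fails)
(e) forbidden (ΔJ fails)
(f) forbidden (ΔL, ΔJ fail)
(g) forbidden (parity, ΔS fail)
(h) forbidden (parity, ΔS, ΔL, ΔJ fail)
(i) allowed
Total allowed: 1 of 9.

1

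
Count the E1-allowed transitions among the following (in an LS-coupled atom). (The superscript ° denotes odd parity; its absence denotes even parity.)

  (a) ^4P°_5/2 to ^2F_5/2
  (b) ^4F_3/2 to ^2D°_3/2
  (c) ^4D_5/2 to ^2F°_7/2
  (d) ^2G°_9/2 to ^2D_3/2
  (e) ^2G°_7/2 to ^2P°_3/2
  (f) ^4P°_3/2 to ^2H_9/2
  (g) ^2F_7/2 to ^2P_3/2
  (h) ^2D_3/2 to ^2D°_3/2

(a) forbidden (ΔS, ΔL fail)
(b) forbidden (ΔS fails)
(c) forbidden (ΔS fails)
(d) forbidden (ΔL, ΔJ fail)
(e) forbidden (parity, ΔL, ΔJ fail)
(f) forbidden (ΔS, ΔL, ΔJ fail)
(g) forbidden (parity, ΔL, ΔJ fail)
(h) allowed
Total allowed: 1 of 8.

1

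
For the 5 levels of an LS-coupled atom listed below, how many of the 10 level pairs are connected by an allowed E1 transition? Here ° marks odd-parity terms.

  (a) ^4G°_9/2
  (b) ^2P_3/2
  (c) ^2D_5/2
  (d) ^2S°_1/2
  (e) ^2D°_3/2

3

(a)–(b): forbidden (ΔS, ΔL, ΔJ).
(a)–(c): forbidden (ΔS, ΔL, ΔJ).
(a)–(d): forbidden (parity, ΔS, ΔL, ΔJ).
(a)–(e): forbidden (parity, ΔS, ΔL, ΔJ).
(b)–(c): forbidden (parity).
(b)–(d): allowed.
(b)–(e): allowed.
(c)–(d): forbidden (ΔL, ΔJ).
(c)–(e): allowed.
(d)–(e): forbidden (parity, ΔL).
Allowed pairs: 3 of 10.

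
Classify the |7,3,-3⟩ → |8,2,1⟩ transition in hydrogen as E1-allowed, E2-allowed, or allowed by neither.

neither

Δl = 2 − 3 = -1; l_i + l_f = 5.
Δm_l = +4.
E1 (Δl = ±1, |Δm_l| ≤ 1): not satisfied.
E2 (Δl = 0,±2, l_i+l_f ≥ 2, |Δm_l| ≤ 2): not satisfied.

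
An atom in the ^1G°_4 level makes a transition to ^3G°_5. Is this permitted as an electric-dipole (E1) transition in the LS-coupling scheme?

ΔS = 0: S: 0 → 1 — violated.
Parity must change: odd → odd — violated.
ΔJ = 0, ±1 (not J=0↔0): J: 4 → 5, ΔJ = +1 — satisfied.
ΔL = 0, ±1 (not L=0↔0): L: 4 → 4, ΔL = +0 — satisfied.
Rule(s) violated: parity, ΔS.

forbidden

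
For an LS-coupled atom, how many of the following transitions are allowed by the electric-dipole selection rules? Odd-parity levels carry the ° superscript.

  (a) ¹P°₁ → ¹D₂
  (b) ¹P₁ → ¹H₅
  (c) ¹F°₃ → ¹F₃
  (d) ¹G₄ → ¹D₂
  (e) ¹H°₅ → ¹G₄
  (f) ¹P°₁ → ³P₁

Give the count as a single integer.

(a) allowed
(b) forbidden (parity, ΔL, ΔJ fail)
(c) allowed
(d) forbidden (parity, ΔL, ΔJ fail)
(e) allowed
(f) forbidden (ΔS fails)
Total allowed: 3 of 6.

3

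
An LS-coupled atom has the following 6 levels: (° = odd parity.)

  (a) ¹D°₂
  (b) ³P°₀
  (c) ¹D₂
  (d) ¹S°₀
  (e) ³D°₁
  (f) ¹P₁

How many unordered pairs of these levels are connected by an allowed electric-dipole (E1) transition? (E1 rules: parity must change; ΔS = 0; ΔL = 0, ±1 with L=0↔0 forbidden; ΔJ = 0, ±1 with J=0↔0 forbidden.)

3

(a)–(b): forbidden (parity, ΔS, ΔJ).
(a)–(c): allowed.
(a)–(d): forbidden (parity, ΔL, ΔJ).
(a)–(e): forbidden (parity, ΔS).
(a)–(f): allowed.
(b)–(c): forbidden (ΔS, ΔJ).
(b)–(d): forbidden (parity, ΔS, ΔJ).
(b)–(e): forbidden (parity).
(b)–(f): forbidden (ΔS).
(c)–(d): forbidden (ΔL, ΔJ).
(c)–(e): forbidden (ΔS).
(c)–(f): forbidden (parity).
(d)–(e): forbidden (parity, ΔS, ΔL).
(d)–(f): allowed.
(e)–(f): forbidden (ΔS).
Allowed pairs: 3 of 15.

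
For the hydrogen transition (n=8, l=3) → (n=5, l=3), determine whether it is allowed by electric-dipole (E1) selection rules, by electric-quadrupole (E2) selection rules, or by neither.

Δl = 3 − 3 = +0; l_i + l_f = 6.
E1 (Δl = ±1): not satisfied.
E2 (Δl = 0,±2, l_i+l_f ≥ 2): satisfied.

E2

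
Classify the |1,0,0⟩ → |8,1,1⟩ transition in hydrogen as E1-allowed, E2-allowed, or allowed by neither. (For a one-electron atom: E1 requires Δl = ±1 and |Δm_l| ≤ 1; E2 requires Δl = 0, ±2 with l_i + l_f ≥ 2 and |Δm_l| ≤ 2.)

Δl = 1 − 0 = +1; l_i + l_f = 1.
Δm_l = +1.
E1 (Δl = ±1, |Δm_l| ≤ 1): satisfied.
E2 (Δl = 0,±2, l_i+l_f ≥ 2, |Δm_l| ≤ 2): not satisfied.

E1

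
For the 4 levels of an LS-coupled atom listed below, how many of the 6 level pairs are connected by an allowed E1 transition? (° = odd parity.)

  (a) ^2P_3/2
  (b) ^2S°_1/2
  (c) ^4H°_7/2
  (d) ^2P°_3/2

(a)–(b): allowed.
(a)–(c): forbidden (ΔS, ΔL, ΔJ).
(a)–(d): allowed.
(b)–(c): forbidden (parity, ΔS, ΔL, ΔJ).
(b)–(d): forbidden (parity).
(c)–(d): forbidden (parity, ΔS, ΔL, ΔJ).
Allowed pairs: 2 of 6.

2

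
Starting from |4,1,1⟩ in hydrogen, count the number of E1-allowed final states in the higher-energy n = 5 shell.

4

E1 requires Δl = ±1, so l_f ∈ {0, 2}; with 0 ≤ l_f ≤ n_f−1 = 4, the allowed l_f values are {0, 2}.
For l_f = 0: m_f ∈ {m_i−1, m_i, m_i+1} ∩ [−0, 0] = {0} → 1 state.
For l_f = 2: m_f ∈ {m_i−1, m_i, m_i+1} ∩ [−2, 2] = {0, 1, 2} → 3 states.
Total: 4.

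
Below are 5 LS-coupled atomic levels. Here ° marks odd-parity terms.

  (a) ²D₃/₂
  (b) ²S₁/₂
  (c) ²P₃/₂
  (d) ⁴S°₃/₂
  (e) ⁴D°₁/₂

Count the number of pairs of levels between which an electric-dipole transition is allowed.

(a)–(b): forbidden (parity, ΔL).
(a)–(c): forbidden (parity).
(a)–(d): forbidden (ΔS, ΔL).
(a)–(e): forbidden (ΔS).
(b)–(c): forbidden (parity).
(b)–(d): forbidden (ΔS, ΔL).
(b)–(e): forbidden (ΔS, ΔL).
(c)–(d): forbidden (ΔS).
(c)–(e): forbidden (ΔS).
(d)–(e): forbidden (parity, ΔL).
Allowed pairs: 0 of 10.

0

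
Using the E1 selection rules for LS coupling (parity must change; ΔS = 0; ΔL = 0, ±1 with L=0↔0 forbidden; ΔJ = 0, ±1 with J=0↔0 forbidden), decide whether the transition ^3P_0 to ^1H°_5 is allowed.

Parity must change: even → odd — passes.
ΔS = 0: S: 1 → 0 — fails.
ΔL = 0, ±1 (not L=0↔0): L: 1 → 5, ΔL = +4 — fails.
ΔJ = 0, ±1 (not J=0↔0): J: 0 → 5, ΔJ = +5 — fails.
Rule(s) violated: ΔS, ΔL, ΔJ.

forbidden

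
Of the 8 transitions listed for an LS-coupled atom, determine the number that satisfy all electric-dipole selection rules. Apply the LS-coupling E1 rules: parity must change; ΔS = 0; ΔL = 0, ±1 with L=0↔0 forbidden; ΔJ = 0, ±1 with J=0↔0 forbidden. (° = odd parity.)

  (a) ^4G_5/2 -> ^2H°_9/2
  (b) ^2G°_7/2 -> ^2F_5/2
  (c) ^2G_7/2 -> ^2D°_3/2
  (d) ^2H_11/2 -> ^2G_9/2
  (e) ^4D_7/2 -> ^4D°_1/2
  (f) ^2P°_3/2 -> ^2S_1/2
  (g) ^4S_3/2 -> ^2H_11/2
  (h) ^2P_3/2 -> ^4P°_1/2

2

(a) forbidden (ΔS, ΔJ fail)
(b) allowed
(c) forbidden (ΔL, ΔJ fail)
(d) forbidden (parity fails)
(e) forbidden (ΔJ fails)
(f) allowed
(g) forbidden (parity, ΔS, ΔL, ΔJ fail)
(h) forbidden (ΔS fails)
Total allowed: 2 of 8.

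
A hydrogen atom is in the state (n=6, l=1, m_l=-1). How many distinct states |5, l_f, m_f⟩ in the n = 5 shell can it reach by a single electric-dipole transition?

4

E1 requires Δl = ±1, so l_f ∈ {0, 2}; with 0 ≤ l_f ≤ n_f−1 = 4, the allowed l_f values are {0, 2}.
For l_f = 0: m_f ∈ {m_i−1, m_i, m_i+1} ∩ [−0, 0] = {0} → 1 state.
For l_f = 2: m_f ∈ {m_i−1, m_i, m_i+1} ∩ [−2, 2] = {-2, -1, 0} → 3 states.
Total: 4.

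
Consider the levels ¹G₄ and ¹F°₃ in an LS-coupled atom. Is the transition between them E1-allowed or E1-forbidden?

Parity must change: even → odd — passes.
ΔS = 0: S: 0 → 0 — passes.
ΔL = 0, ±1 (not L=0↔0): L: 4 → 3, ΔL = -1 — passes.
ΔJ = 0, ±1 (not J=0↔0): J: 4 → 3, ΔJ = -1 — passes.
All four E1 rules are satisfied.

allowed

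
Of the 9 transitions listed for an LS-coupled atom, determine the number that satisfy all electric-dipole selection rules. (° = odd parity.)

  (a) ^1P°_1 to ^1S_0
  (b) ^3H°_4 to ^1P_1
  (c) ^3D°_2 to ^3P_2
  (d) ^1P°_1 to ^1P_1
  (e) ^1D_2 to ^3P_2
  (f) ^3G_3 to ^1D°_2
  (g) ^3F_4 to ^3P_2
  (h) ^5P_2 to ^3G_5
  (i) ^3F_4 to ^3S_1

(a) allowed
(b) forbidden (ΔS, ΔL, ΔJ fail)
(c) allowed
(d) allowed
(e) forbidden (parity, ΔS fail)
(f) forbidden (ΔS, ΔL fail)
(g) forbidden (parity, ΔL, ΔJ fail)
(h) forbidden (parity, ΔS, ΔL, ΔJ fail)
(i) forbidden (parity, ΔL, ΔJ fail)
Total allowed: 3 of 9.

3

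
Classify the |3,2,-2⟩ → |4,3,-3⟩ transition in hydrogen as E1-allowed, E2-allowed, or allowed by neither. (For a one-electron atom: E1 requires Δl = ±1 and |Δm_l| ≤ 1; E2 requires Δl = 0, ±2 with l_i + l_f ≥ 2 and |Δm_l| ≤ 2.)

Δl = 3 − 2 = +1; l_i + l_f = 5.
Δm_l = -1.
E1 (Δl = ±1, |Δm_l| ≤ 1): satisfied.
E2 (Δl = 0,±2, l_i+l_f ≥ 2, |Δm_l| ≤ 2): not satisfied.

E1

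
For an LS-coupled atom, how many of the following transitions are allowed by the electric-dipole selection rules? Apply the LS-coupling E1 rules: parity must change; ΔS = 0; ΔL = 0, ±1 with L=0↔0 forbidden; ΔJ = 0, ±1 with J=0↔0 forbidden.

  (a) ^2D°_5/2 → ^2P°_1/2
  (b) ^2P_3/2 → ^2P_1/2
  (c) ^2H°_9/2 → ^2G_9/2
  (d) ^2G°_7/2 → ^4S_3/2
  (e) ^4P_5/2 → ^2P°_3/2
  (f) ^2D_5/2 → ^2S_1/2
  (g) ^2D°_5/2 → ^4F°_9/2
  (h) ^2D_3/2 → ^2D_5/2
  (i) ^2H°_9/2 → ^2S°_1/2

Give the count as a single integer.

1

(a) forbidden (parity, ΔJ fail)
(b) forbidden (parity fails)
(c) allowed
(d) forbidden (ΔS, ΔL, ΔJ fail)
(e) forbidden (ΔS fails)
(f) forbidden (parity, ΔL, ΔJ fail)
(g) forbidden (parity, ΔS, ΔJ fail)
(h) forbidden (parity fails)
(i) forbidden (parity, ΔL, ΔJ fail)
Total allowed: 1 of 9.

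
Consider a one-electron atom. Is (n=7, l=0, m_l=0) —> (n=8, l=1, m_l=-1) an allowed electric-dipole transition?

Δl = 1 − 0 = +1; the E1 rule Δl = ±1 is ok.
Δm_l = -1 − (0) = -1. E1 requires Δm_l = 0, ±1: ok.
All E1 selection rules are satisfied.

allowed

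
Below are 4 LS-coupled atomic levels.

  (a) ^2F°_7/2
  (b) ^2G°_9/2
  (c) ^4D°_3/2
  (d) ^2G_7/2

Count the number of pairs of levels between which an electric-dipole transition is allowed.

(a)–(b): forbidden (parity).
(a)–(c): forbidden (parity, ΔS, ΔJ).
(a)–(d): allowed.
(b)–(c): forbidden (parity, ΔS, ΔL, ΔJ).
(b)–(d): allowed.
(c)–(d): forbidden (ΔS, ΔL, ΔJ).
Allowed pairs: 2 of 6.

2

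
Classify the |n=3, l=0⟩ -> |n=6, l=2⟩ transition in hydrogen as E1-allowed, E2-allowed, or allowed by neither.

E2

Δl = 2 − 0 = +2; l_i + l_f = 2.
E1 (Δl = ±1): not satisfied.
E2 (Δl = 0,±2, l_i+l_f ≥ 2): satisfied.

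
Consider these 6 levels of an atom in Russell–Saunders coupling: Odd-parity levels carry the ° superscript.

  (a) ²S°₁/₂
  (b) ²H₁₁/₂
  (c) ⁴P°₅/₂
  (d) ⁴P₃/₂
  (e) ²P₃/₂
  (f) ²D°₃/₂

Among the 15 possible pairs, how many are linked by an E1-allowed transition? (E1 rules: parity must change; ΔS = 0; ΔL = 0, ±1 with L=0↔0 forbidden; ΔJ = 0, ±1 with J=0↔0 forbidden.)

(a)–(b): forbidden (ΔL, ΔJ).
(a)–(c): forbidden (parity, ΔS, ΔJ).
(a)–(d): forbidden (ΔS).
(a)–(e): allowed.
(a)–(f): forbidden (parity, ΔL).
(b)–(c): forbidden (ΔS, ΔL, ΔJ).
(b)–(d): forbidden (parity, ΔS, ΔL, ΔJ).
(b)–(e): forbidden (parity, ΔL, ΔJ).
(b)–(f): forbidden (ΔL, ΔJ).
(c)–(d): allowed.
(c)–(e): forbidden (ΔS).
(c)–(f): forbidden (parity, ΔS).
(d)–(e): forbidden (parity, ΔS).
(d)–(f): forbidden (ΔS).
(e)–(f): allowed.
Allowed pairs: 3 of 15.

3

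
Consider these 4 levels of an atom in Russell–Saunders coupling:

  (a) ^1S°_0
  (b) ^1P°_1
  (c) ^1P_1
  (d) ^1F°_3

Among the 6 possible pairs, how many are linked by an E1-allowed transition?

2

(a)–(b): forbidden (parity).
(a)–(c): allowed.
(a)–(d): forbidden (parity, ΔL, ΔJ).
(b)–(c): allowed.
(b)–(d): forbidden (parity, ΔL, ΔJ).
(c)–(d): forbidden (ΔL, ΔJ).
Allowed pairs: 2 of 6.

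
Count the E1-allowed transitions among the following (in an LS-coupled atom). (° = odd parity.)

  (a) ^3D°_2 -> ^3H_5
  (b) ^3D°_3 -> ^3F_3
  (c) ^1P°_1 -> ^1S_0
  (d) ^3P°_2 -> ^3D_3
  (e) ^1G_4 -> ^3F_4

(a) forbidden (ΔL, ΔJ fail)
(b) allowed
(c) allowed
(d) allowed
(e) forbidden (parity, ΔS fail)
Total allowed: 3 of 5.

3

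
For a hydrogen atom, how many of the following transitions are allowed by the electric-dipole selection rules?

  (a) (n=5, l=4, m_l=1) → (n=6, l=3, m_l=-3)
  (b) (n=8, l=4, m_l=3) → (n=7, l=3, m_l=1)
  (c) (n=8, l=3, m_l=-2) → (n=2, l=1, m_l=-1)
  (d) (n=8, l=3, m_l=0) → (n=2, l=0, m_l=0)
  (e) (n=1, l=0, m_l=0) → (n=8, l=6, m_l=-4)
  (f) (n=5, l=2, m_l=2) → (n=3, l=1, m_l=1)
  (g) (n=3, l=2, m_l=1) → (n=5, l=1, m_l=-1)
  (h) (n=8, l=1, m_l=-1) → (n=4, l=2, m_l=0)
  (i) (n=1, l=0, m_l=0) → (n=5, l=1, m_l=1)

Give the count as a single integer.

3

(a) forbidden — Δm_l = -4 (E1 requires Δm_l = 0, ±1)
(b) forbidden — Δm_l = -2 (E1 requires Δm_l = 0, ±1)
(c) forbidden — Δl = -2 (E1 requires Δl = ±1)
(d) forbidden — Δl = -3 (E1 requires Δl = ±1)
(e) forbidden — Δl = +6 (E1 requires Δl = ±1); Δm_l = -4 (E1 requires Δm_l = 0, ±1)
(f) allowed
(g) forbidden — Δm_l = -2 (E1 requires Δm_l = 0, ±1)
(h) allowed
(i) allowed
Total allowed: 3 of 9.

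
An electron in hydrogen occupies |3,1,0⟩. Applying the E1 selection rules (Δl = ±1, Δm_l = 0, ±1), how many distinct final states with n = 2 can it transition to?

E1 requires Δl = ±1, so l_f ∈ {0, 2}; with 0 ≤ l_f ≤ n_f−1 = 1, the allowed l_f values are {0}.
For l_f = 0: m_f ∈ {m_i−1, m_i, m_i+1} ∩ [−0, 0] = {0} → 1 state.
Total: 1.

1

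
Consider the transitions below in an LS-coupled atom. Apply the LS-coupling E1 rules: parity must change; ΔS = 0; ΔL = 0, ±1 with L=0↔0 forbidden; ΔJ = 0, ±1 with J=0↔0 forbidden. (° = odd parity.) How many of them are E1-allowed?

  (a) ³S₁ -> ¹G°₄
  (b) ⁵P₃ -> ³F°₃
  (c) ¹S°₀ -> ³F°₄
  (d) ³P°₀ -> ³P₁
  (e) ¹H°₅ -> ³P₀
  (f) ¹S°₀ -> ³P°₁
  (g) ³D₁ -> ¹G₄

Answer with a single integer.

1

(a) forbidden (ΔS, ΔL, ΔJ fail)
(b) forbidden (ΔS, ΔL fail)
(c) forbidden (parity, ΔS, ΔL, ΔJ fail)
(d) allowed
(e) forbidden (ΔS, ΔL, ΔJ fail)
(f) forbidden (parity, ΔS fail)
(g) forbidden (parity, ΔS, ΔL, ΔJ fail)
Total allowed: 1 of 7.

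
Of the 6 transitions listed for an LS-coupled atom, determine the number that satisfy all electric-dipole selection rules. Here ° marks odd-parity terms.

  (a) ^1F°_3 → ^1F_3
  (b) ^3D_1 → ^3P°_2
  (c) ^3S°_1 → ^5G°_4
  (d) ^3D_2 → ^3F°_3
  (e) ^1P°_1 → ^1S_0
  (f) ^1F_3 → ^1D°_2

5

(a) allowed
(b) allowed
(c) forbidden (parity, ΔS, ΔL, ΔJ fail)
(d) allowed
(e) allowed
(f) allowed
Total allowed: 5 of 6.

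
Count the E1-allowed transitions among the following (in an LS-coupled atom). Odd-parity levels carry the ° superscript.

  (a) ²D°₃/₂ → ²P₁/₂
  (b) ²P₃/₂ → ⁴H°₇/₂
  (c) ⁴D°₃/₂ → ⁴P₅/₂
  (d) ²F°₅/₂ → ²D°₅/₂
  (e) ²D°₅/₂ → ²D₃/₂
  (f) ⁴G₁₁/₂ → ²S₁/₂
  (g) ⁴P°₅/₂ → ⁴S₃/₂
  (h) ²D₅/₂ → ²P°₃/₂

(a) allowed
(b) forbidden (ΔS, ΔL, ΔJ fail)
(c) allowed
(d) forbidden (parity fails)
(e) allowed
(f) forbidden (parity, ΔS, ΔL, ΔJ fail)
(g) allowed
(h) allowed
Total allowed: 5 of 8.

5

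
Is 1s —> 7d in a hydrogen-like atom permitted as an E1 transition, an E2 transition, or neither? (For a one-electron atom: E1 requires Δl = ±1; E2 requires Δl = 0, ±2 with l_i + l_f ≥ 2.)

E2

Δl = 2 − 0 = +2; l_i + l_f = 2.
E1 (Δl = ±1): not satisfied.
E2 (Δl = 0,±2, l_i+l_f ≥ 2): satisfied.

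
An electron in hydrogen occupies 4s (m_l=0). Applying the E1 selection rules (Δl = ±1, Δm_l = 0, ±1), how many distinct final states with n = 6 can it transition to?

3

E1 requires Δl = ±1, so l_f ∈ {-1, 1}; with 0 ≤ l_f ≤ n_f−1 = 5, the allowed l_f values are {1}.
For l_f = 1: m_f ∈ {m_i−1, m_i, m_i+1} ∩ [−1, 1] = {-1, 0, 1} → 3 states.
Total: 3.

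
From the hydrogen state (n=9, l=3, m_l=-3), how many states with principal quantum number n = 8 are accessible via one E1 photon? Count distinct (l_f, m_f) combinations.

E1 requires Δl = ±1, so l_f ∈ {2, 4}; with 0 ≤ l_f ≤ n_f−1 = 7, the allowed l_f values are {2, 4}.
For l_f = 2: m_f ∈ {m_i−1, m_i, m_i+1} ∩ [−2, 2] = {-2} → 1 state.
For l_f = 4: m_f ∈ {m_i−1, m_i, m_i+1} ∩ [−4, 4] = {-4, -3, -2} → 3 states.
Total: 4.

4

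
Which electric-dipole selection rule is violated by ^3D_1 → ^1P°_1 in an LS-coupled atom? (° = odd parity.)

the ΔS = 0 rule

Initial level: S=1, L=2, J=1, parity even. Final level: S=0, L=1, J=1, parity odd.
Parity must change: even → odd — satisfied.
ΔL = 0, ±1 (not L=0↔0): L: 2 → 1, ΔL = -1 — satisfied.
ΔJ = 0, ±1 (not J=0↔0): J: 1 → 1, ΔJ = +0 — satisfied.
ΔS = 0: S: 1 → 0 — violated.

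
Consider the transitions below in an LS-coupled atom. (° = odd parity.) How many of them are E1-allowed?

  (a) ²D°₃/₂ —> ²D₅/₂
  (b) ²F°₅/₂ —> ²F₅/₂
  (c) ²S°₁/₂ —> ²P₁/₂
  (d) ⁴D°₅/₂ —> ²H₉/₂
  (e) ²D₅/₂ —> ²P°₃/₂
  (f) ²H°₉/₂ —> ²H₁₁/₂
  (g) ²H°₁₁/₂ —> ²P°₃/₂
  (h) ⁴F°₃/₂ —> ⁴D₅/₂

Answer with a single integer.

6

(a) allowed
(b) allowed
(c) allowed
(d) forbidden (ΔS, ΔL, ΔJ fail)
(e) allowed
(f) allowed
(g) forbidden (parity, ΔL, ΔJ fail)
(h) allowed
Total allowed: 6 of 8.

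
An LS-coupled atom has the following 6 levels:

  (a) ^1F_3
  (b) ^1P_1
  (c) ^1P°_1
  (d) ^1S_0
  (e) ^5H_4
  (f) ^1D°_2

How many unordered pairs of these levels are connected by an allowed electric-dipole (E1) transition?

4

(a)–(b): forbidden (parity, ΔL, ΔJ).
(a)–(c): forbidden (ΔL, ΔJ).
(a)–(d): forbidden (parity, ΔL, ΔJ).
(a)–(e): forbidden (parity, ΔS, ΔL).
(a)–(f): allowed.
(b)–(c): allowed.
(b)–(d): forbidden (parity).
(b)–(e): forbidden (parity, ΔS, ΔL, ΔJ).
(b)–(f): allowed.
(c)–(d): allowed.
(c)–(e): forbidden (ΔS, ΔL, ΔJ).
(c)–(f): forbidden (parity).
(d)–(e): forbidden (parity, ΔS, ΔL, ΔJ).
(d)–(f): forbidden (ΔL, ΔJ).
(e)–(f): forbidden (ΔS, ΔL, ΔJ).
Allowed pairs: 4 of 15.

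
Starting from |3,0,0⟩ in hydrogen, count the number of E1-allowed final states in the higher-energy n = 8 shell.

E1 requires Δl = ±1, so l_f ∈ {-1, 1}; with 0 ≤ l_f ≤ n_f−1 = 7, the allowed l_f values are {1}.
For l_f = 1: m_f ∈ {m_i−1, m_i, m_i+1} ∩ [−1, 1] = {-1, 0, 1} → 3 states.
Total: 3.

3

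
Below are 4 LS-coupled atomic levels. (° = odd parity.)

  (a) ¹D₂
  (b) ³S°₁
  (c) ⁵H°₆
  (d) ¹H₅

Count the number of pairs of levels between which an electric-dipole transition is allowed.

0

(a)–(b): forbidden (ΔS, ΔL).
(a)–(c): forbidden (ΔS, ΔL, ΔJ).
(a)–(d): forbidden (parity, ΔL, ΔJ).
(b)–(c): forbidden (parity, ΔS, ΔL, ΔJ).
(b)–(d): forbidden (ΔS, ΔL, ΔJ).
(c)–(d): forbidden (ΔS).
Allowed pairs: 0 of 6.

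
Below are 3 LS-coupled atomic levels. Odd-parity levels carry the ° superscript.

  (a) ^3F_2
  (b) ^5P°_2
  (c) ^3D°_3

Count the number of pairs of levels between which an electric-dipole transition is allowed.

(a)–(b): forbidden (ΔS, ΔL).
(a)–(c): allowed.
(b)–(c): forbidden (parity, ΔS).
Allowed pairs: 1 of 3.

1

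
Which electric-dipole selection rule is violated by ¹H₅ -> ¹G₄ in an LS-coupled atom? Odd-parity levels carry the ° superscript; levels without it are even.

Reading off the term symbols: S 0→0, L 5→4, J 5→4, parity even→even.
Parity must change: even → even — fails.
ΔS = 0: S: 0 → 0 — ok.
ΔL = 0, ±1 (not L=0↔0): L: 5 → 4, ΔL = -1 — ok.
ΔJ = 0, ±1 (not J=0↔0): J: 5 → 4, ΔJ = -1 — ok.

parity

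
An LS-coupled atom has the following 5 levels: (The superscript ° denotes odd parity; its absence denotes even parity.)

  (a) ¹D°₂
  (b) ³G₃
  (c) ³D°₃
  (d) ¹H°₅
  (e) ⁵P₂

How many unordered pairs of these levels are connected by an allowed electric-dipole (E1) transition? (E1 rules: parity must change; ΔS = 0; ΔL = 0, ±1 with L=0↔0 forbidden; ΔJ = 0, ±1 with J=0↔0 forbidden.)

(a)–(b): forbidden (ΔS, ΔL).
(a)–(c): forbidden (parity, ΔS).
(a)–(d): forbidden (parity, ΔL, ΔJ).
(a)–(e): forbidden (ΔS).
(b)–(c): forbidden (ΔL).
(b)–(d): forbidden (ΔS, ΔJ).
(b)–(e): forbidden (parity, ΔS, ΔL).
(c)–(d): forbidden (parity, ΔS, ΔL, ΔJ).
(c)–(e): forbidden (ΔS).
(d)–(e): forbidden (ΔS, ΔL, ΔJ).
Allowed pairs: 0 of 10.

0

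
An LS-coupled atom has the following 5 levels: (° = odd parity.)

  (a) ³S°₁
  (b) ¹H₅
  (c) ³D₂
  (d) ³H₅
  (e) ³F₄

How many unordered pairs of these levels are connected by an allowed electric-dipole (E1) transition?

(a)–(b): forbidden (ΔS, ΔL, ΔJ).
(a)–(c): forbidden (ΔL).
(a)–(d): forbidden (ΔL, ΔJ).
(a)–(e): forbidden (ΔL, ΔJ).
(b)–(c): forbidden (parity, ΔS, ΔL, ΔJ).
(b)–(d): forbidden (parity, ΔS).
(b)–(e): forbidden (parity, ΔS, ΔL).
(c)–(d): forbidden (parity, ΔL, ΔJ).
(c)–(e): forbidden (parity, ΔJ).
(d)–(e): forbidden (parity, ΔL).
Allowed pairs: 0 of 10.

0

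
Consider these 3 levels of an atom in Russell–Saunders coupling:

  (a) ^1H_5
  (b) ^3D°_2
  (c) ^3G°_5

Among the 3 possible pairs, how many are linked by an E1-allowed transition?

(a)–(b): forbidden (ΔS, ΔL, ΔJ).
(a)–(c): forbidden (ΔS).
(b)–(c): forbidden (parity, ΔL, ΔJ).
Allowed pairs: 0 of 3.

0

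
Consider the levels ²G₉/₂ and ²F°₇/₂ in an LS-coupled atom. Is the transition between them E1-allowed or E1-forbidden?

Reading off the term symbols: S 1/2→1/2, L 4→3, J 9/2→7/2, parity even→odd.
Parity must change: even → odd — passes.
ΔJ = 0, ±1 (not J=0↔0): J: 9/2 → 7/2, ΔJ = -1 — passes.
ΔS = 0: S: 1/2 → 1/2 — passes.
ΔL = 0, ±1 (not L=0↔0): L: 4 → 3, ΔL = -1 — passes.
All four E1 rules are satisfied.

allowed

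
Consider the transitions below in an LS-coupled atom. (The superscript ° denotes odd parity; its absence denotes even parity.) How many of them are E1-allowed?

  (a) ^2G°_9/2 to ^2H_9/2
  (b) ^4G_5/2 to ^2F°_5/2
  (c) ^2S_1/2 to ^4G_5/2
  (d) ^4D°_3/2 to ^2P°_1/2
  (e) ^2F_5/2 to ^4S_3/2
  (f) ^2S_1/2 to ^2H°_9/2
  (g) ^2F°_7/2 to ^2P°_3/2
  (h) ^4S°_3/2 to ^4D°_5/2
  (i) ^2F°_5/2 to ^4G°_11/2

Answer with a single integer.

(a) allowed
(b) forbidden (ΔS fails)
(c) forbidden (parity, ΔS, ΔL, ΔJ fail)
(d) forbidden (parity, ΔS fail)
(e) forbidden (parity, ΔS, ΔL fail)
(f) forbidden (ΔL, ΔJ fail)
(g) forbidden (parity, ΔL, ΔJ fail)
(h) forbidden (parity, ΔL fail)
(i) forbidden (parity, ΔS, ΔJ fail)
Total allowed: 1 of 9.

1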